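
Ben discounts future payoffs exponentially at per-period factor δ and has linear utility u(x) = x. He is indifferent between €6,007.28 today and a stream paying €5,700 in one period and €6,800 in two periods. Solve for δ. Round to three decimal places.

Equating present values: 6007.28 = 5700δ + 6800δ².
So 6800δ² + 5700δ − 6007.28 = 0.
δ = (−5700 + √(5700² + 4·6800·6007.28)) / (2·6800) = (−5700 + √195888016.00) / 13600 ≈ 0.610.

δ ≈ 0.610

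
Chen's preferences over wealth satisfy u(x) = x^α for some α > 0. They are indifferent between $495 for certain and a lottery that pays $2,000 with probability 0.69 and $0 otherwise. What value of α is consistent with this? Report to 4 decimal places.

Since u(0) = 0, the lottery's EU is 0.69·2000^α.
Setting u(495) equal to that: 495^α = 0.69·2000^α ⇒ (495/2000)^α = 0.69.
Take logs: α = ln 0.69 / ln(495/2000) ≈ 0.265739.

α ≈ 0.2657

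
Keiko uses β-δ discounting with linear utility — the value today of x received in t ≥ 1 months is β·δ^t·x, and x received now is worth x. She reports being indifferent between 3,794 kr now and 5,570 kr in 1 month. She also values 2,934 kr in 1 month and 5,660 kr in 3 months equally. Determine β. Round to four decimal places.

β ≈ 0.9461

The second indifference involves only future payoffs, so β cancels: β·δ^1·2934 = β·δ^3·5660, giving δ^2 = 2934/5660 = 0.51837, so δ = 0.71998.
Substituting δ into 3794 = β·δ·5570: β = 3794/(4010.302) ≈ 0.9461.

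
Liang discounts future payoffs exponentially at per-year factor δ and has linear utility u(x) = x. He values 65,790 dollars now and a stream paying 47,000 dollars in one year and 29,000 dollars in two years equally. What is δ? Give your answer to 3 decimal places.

δ ≈ 0.900

Present value of the stream is 47000·δ + 29000·δ². Indifference gives 47000δ + 29000δ² = 65790.
So 29000δ² + 47000δ − 65790 = 0.
δ = (−47000 + √(47000² + 4·29000·65790)) / (2·29000) = (−47000 + √9840640000.00) / 58000 ≈ 0.900.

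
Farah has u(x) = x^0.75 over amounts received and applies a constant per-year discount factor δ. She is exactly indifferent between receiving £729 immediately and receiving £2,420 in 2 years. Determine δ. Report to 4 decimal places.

δ ≈ 0.6377

The payoff in 2 years is discounted by δ^2, so u(729) = δ^2·u(2420) and δ^2 = u(729)/u(2420).
Since u(x) = x^0.75, δ^2 = (729/2420)^0.75 = 0.30124^0.75 = 0.40662.
Hence δ = (0.40662)^(1/2) = 0.637664.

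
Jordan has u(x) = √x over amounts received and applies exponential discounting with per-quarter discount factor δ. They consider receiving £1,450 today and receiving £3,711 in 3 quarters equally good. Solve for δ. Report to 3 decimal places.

The payoff in 3 quarters is discounted by δ^3, so u(1450) = δ^3·u(3711) and δ^3 = u(1450)/u(3711).
With u(x) = √x: δ^3 = √1450/√3711 = √(1450/3711) = 0.62508.
Taking the cube root: δ = 0.62508^(1/3) ≈ 0.855.

δ ≈ 0.855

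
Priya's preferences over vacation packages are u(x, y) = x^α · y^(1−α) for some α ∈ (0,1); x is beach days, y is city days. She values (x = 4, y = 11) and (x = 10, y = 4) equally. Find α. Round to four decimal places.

α ≈ 0.5247

Indifference: 4^α · 11^(1−α) = 10^α · 4^(1−α).
(4/10)^α = (4/11)^(1−α); take logs: α·ln(4/10) = (1−α)·ln(4/11), i.e. α·-0.9162907 = (1−α)·-1.0116009.
Thus α·(-1.9278916) = -1.0116009, so α = -1.0116009/-1.9278916 ≈ 0.5247.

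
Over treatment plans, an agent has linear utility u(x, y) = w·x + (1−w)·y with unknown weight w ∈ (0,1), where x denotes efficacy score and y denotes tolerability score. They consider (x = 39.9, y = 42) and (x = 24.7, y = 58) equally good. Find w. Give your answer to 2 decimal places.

Equating utilities: w·39.9 + (1−w)·42 = w·24.7 + (1−w)·58.
Rearranging, 15.2·w − 16·(1−w) = 0.
So w/(1−w) = 16/15.2 = 1.0526, giving w = 16/(15.2+16) = 0.51.

w = 0.51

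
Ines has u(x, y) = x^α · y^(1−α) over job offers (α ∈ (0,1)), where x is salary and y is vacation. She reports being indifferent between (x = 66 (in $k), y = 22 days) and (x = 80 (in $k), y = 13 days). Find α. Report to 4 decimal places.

Indifference: 66^α · 22^(1−α) = 80^α · 13^(1−α).
Rearrange to (66/80)^α = (13/22)^(1−α) and take logs: α·-0.1923719 = (1−α)·-0.5260931.
With A = -0.1923719 and B = -0.5260931: α·A = (1−α)·B, so α = B/(A+B) = -0.5260931/-0.7184650 ≈ 0.7322.

α ≈ 0.7322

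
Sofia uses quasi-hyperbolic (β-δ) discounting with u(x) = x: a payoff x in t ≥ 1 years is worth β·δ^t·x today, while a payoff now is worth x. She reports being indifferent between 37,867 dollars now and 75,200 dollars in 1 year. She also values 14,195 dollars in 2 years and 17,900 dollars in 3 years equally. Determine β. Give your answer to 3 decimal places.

The second indifference involves only future payoffs, so β cancels: β·δ^2·14195 = β·δ^3·17900, giving δ = 14195/17900 = 0.79302.
Now use the now-vs-future pair: 37867 = β·δ·75200 gives β = 37867/(0.79302·75200) ≈ 0.635.

β ≈ 0.635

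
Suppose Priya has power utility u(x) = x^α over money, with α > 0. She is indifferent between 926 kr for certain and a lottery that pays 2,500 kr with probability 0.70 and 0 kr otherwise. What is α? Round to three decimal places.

The lottery's expected utility is 0.70·u(2500) + 0.30·u(0) = 0.70·2500^α (since u(0) = 0 for α > 0).
Equating: 926^α = 0.70·2500^α, i.e. 0.3704^α = 0.70.
α = ln(0.70) / ln(926/2500) = -0.356675/-0.993172 ≈ 0.359.

α ≈ 0.359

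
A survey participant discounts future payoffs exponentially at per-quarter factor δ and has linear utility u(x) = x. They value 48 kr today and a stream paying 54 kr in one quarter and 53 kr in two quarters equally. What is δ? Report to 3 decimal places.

The stream is worth 54δ + 53δ² today, so 54δ + 53δ² = 48.
So 53δ² + 54δ − 48 = 0.
δ = (−54 + √(54² + 4·53·48)) / (2·53) = (−54 + √13092.00) / 106 ≈ 0.570.

δ ≈ 0.570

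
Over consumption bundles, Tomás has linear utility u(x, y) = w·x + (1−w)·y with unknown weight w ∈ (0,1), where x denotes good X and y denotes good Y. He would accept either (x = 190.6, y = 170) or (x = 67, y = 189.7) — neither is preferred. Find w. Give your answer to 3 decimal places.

w = 0.137

u(190.6,170) = u(67,189.7) means w·190.6 + (1−w)·170 = w·67 + (1−w)·189.7.
Collecting terms: w·123.6 = (1−w)·19.7.
The marginal rate of substitution is 19.7/123.6, so w = 19.7/(123.6+19.7) = 0.137.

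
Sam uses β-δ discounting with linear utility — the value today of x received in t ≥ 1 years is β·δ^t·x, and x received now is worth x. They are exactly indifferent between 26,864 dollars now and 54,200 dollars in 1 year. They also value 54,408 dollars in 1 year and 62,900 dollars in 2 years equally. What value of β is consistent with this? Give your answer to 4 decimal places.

From the later pair, β·δ^1·54408 = β·δ^2·62900; dividing through, δ = 54408/62900 = 0.86499.
Now use the now-vs-future pair: 26864 = β·δ·54200 gives β = 26864/(0.86499·54200) ≈ 0.5730.

β ≈ 0.5730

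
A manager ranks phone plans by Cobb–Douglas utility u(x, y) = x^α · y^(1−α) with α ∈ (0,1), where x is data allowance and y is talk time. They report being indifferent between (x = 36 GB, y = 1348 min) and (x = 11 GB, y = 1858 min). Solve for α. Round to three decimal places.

Set the two utilities equal: 36^α·1348^(1−α) = 11^α·1858^(1−α).
(36/11)^α = (1858/1348)^(1−α); take logs: α·ln(36/11) = (1−α)·ln(1858/1348), i.e. α·1.185624 = (1−α)·0.320879.
Thus α·(1.506503) = 0.320879, so α = 0.320879/1.506503 ≈ 0.213.

α ≈ 0.213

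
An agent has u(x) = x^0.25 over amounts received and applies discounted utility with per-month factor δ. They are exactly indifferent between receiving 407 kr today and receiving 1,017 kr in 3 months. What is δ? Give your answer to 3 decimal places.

δ ≈ 0.927

Indifference means u(407) = δ^3 · u(1017), so δ^3 = u(407)/u(1017).
Since u(x) = x^0.25, δ^3 = (407/1017)^0.25 = 0.40020^0.25 = 0.79537.
Hence δ = (0.79537)^(1/3) = 0.92652.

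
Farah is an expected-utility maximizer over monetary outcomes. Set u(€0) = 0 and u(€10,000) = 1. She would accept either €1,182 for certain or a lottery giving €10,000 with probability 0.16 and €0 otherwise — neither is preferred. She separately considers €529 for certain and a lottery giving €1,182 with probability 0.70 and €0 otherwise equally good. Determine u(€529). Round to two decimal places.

From the first indifference, u(€1,182) = 0.16·u(€10,000) + 0.84·u(€0) = 0.16·1 + 0.84·0 = 0.16.
Chaining: u(€529) = 0.70·0.16 + 0.30·0.00 = 0.1120.

0.11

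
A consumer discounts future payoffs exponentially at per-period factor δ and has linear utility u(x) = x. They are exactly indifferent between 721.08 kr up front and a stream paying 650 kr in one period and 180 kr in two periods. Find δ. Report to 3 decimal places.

Equating present values: 721.08 = 650δ + 180δ².
So 180δ² + 650δ − 721.08 = 0.
δ = (−650 + √(650² + 4·180·721.08)) / (2·180) = (−650 + √941677.60) / 360 ≈ 0.890.

δ ≈ 0.890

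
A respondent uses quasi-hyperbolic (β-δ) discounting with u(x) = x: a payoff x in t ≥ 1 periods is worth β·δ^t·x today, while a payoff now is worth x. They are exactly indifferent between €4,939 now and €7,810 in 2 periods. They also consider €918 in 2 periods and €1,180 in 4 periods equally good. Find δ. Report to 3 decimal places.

The second indifference involves only future payoffs, so β cancels: β·δ^2·918 = β·δ^4·1180, giving δ^2 = 918/1180 = 0.77797, so δ = 0.88202.

δ ≈ 0.882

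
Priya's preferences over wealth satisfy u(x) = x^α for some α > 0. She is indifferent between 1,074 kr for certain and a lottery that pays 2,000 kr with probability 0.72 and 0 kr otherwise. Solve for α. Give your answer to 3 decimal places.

α ≈ 0.528

EU(lottery) = 0.72·2000^α + 0.28·0 = 0.72·2000^α.
Indifference: 1074^α = 0.72·2000^α, so (1074/2000)^α = 0.72.
Take logs: α = ln 0.72 / ln(1074/2000) ≈ 0.52835.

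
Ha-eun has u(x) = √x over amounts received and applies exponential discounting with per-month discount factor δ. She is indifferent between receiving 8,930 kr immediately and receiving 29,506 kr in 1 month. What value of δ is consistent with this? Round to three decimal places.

δ ≈ 0.550

Equating discounted utilities: u(8930) = δ·u(29506) ⇒ δ = u(8930)/u(29506).
Since u(x) = √x, δ = √(8930/29506) = 0.55014.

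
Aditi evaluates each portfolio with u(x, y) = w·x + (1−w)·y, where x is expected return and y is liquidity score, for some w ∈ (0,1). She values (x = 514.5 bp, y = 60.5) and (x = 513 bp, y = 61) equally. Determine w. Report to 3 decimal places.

u(514.5,60.5) = u(513,61) means w·514.5 + (1−w)·60.5 = w·513 + (1−w)·61.
Collecting terms: w·1.5 = (1−w)·0.5.
The marginal rate of substitution is 0.5/1.5, so w = 0.5/(1.5+0.5) = 0.250.

w = 0.250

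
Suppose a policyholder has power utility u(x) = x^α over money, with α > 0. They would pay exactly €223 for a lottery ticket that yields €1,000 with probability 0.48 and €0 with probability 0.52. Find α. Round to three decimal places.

α ≈ 0.489

Since u(0) = 0, the lottery's EU is 0.48·1000^α.
Setting u(223) equal to that: 223^α = 0.48·1000^α ⇒ (223/1000)^α = 0.48.
Taking logs: α·ln(223/1000) = ln(0.48), so α = -0.733969 / -1.500584 ≈ 0.489.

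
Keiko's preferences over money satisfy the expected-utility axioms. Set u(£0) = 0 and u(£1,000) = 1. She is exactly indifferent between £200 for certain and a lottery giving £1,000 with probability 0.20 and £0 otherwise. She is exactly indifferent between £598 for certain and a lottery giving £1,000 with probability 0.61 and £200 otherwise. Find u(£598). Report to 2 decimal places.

0.69

The first gamble pins u(£200): it must equal 0.20·1 + 0.80·0 = 0.20.
Then u(£598) = 0.61·u(£1,000) + 0.39·u(£200) = 0.61·1.00 + 0.39·0.20 = 0.6880.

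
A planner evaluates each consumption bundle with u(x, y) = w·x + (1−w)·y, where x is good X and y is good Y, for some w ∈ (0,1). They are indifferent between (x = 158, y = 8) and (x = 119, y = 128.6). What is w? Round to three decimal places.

w = 0.756

Indifference: w·158 + (1−w)·8 = w·119 + (1−w)·128.6.
w·(158−119) = (1−w)·(128.6−8), i.e. w·39 = (1−w)·120.6.
Hence w = 120.6/(39+120.6) = 120.6/159.6 = 0.756.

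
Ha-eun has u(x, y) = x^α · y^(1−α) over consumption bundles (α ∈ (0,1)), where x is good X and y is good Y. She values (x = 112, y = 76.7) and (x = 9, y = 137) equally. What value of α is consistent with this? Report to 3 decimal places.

α ≈ 0.187

Indifference: 112^α · 76.7^(1−α) = 9^α · 137^(1−α).
Taking logs: α·ln 112 + (1−α)·ln 76.7 = α·ln 9 + (1−α)·ln 137, i.e. α·2.521274 = (1−α)·0.580079.
So α/(1−α) = (0.580079)/(2.521274) = 0.230074, and α = 0.230074/1.230074 ≈ 0.187.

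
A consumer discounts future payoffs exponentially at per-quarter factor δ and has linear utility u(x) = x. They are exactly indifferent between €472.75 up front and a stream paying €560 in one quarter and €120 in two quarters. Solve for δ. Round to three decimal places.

δ ≈ 0.730

Equating present values: 472.75 = 560δ + 120δ².
That is, 120δ² + 560δ − 472.75 = 0, a quadratic in δ.
The positive root is δ = [−560 + √(560² + 4·120·472.75)] / (2·120) = (−560 + 735.201)/240 ≈ 0.730.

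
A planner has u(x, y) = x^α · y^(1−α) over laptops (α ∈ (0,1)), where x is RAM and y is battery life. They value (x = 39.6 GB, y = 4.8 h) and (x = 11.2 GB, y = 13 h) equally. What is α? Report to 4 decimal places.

Indifference: 39.6^α · 4.8^(1−α) = 11.2^α · 13^(1−α).
Taking logs: α·ln 39.6 + (1−α)·ln 4.8 = α·ln 11.2 + (1−α)·ln 13, i.e. α·1.2629153 = (1−α)·0.9963334.
Thus α·(2.2592487) = 0.9963334, so α = 0.9963334/2.2592487 ≈ 0.4410.

α ≈ 0.4410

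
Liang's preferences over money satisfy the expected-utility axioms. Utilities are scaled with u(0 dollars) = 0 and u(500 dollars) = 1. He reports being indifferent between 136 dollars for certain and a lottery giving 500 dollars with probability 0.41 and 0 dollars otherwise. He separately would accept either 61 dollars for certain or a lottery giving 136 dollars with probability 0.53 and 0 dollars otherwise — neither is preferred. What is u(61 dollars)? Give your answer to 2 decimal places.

From the first indifference, u(136 dollars) = 0.41·u(500 dollars) + 0.59·u(0 dollars) = 0.41·1 + 0.59·0 = 0.41.
Then u(61 dollars) = 0.53·u(136 dollars) + 0.47·u(0 dollars) = 0.53·0.41 + 0.47·0.00 = 0.2173.

0.22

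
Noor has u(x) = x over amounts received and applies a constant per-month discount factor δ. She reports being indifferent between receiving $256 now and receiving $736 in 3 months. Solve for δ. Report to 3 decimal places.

δ ≈ 0.703

The payoff in 3 months is discounted by δ^3, so u(256) = δ^3·u(736) and δ^3 = u(256)/u(736).
With u(x) = x: δ^3 = 256/736 = 0.34783.
Hence δ = (0.34783)^(1/3) = 0.70327.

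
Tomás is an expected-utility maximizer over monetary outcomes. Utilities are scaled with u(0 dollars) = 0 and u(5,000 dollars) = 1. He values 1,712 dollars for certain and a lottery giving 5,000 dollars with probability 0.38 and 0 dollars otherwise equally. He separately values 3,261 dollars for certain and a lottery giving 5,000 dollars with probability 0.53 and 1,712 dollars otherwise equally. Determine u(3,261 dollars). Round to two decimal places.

0.71

From the first indifference, u(1,712 dollars) = 0.38·u(5,000 dollars) + 0.62·u(0 dollars) = 0.38·1 + 0.62·0 = 0.38.
Then u(3,261 dollars) = 0.53·u(5,000 dollars) + 0.47·u(1,712 dollars) = 0.53·1.00 + 0.47·0.38 = 0.7086.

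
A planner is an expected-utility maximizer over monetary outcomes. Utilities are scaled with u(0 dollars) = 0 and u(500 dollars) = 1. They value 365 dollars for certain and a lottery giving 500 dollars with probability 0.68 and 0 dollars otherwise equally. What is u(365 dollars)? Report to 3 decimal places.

0.680

The indifference gives u(365 dollars) = 0.68·u(500 dollars) + 0.32·u(0 dollars) = 0.68·1 + 0.32·0 = 0.68.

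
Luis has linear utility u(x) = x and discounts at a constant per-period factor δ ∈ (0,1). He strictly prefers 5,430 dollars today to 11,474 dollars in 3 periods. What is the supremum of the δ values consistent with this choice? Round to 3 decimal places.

δ < 0.779

Comparing present values: 5430 > δ^3·11474.
Dividing by 11474: δ^3 < 0.47324. Both sides are positive, so the cube root keeps the direction.
δ < 0.47324^(1/3) = 0.779.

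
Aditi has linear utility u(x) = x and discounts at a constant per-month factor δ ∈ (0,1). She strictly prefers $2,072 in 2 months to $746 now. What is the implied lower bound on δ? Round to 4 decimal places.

δ > 0.6000

Under u(x) = x this choice says 746 < δ^2·2072.
So δ^2 > 746/2072 = 0.36004; taking the square root of both positive sides preserves the inequality.
δ > (746/2072)^(1/2) ≈ 0.6000.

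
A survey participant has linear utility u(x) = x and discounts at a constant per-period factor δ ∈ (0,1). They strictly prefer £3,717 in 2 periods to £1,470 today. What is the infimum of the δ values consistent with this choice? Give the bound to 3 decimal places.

The preference means 1470 < δ^2·3717.
Dividing by 3717: δ^2 > 0.39548. Both sides are positive, so the square root keeps the direction.
δ > (1470/3717)^(1/2) ≈ 0.629.

δ > 0.629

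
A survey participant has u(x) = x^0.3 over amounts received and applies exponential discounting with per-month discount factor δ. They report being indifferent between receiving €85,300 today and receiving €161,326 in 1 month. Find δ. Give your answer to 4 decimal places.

δ ≈ 0.8260

The payoff in 1 month is discounted by δ, so u(85300) = δ·u(161326) and δ = u(85300)/u(161326).
With u(x) = x^0.3: δ = 85300^0.3/161326^0.3 = (85300/161326)^0.3 = 0.82599.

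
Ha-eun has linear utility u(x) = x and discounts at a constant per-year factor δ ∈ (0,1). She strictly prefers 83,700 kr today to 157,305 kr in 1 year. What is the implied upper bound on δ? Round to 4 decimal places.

δ < 0.5321

The preference means 83700 > δ·157305.
Dividing through by 157305 gives δ < 0.53209.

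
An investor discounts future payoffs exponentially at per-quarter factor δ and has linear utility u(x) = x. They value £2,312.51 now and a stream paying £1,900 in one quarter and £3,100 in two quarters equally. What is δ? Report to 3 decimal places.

Equating present values: 2312.51 = 1900δ + 3100δ².
So 3100δ² + 1900δ − 2312.51 = 0.
The positive root is δ = [−1900 + √(1900² + 4·3100·2312.51)] / (2·3100) = (−1900 + 5682.000)/6200 ≈ 0.610.

δ ≈ 0.610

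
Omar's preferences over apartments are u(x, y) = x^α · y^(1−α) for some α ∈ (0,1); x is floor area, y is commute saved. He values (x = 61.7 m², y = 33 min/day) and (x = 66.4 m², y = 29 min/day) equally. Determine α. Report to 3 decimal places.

α ≈ 0.638

Set the two utilities equal: 61.7^α·33^(1−α) = 66.4^α·29^(1−α).
Taking logs: α·ln 61.7 + (1−α)·ln 33 = α·ln 66.4 + (1−α)·ln 29, i.e. α·-0.073413 = (1−α)·-0.129212.
With A = -0.073413 and B = -0.129212: α·A = (1−α)·B, so α = B/(A+B) = -0.129212/-0.202625 ≈ 0.638.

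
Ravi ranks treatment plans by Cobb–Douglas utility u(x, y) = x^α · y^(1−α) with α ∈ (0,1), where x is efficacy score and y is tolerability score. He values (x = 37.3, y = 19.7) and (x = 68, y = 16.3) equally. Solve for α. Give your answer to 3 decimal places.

Indifference: 37.3^α · 19.7^(1−α) = 68^α · 16.3^(1−α).
Taking logs: α·ln 37.3 + (1−α)·ln 19.7 = α·ln 68 + (1−α)·ln 16.3, i.e. α·-0.600514 = (1−α)·-0.189454.
With A = -0.600514 and B = -0.189454: α·A = (1−α)·B, so α = B/(A+B) = -0.189454/-0.789968 ≈ 0.240.

α ≈ 0.240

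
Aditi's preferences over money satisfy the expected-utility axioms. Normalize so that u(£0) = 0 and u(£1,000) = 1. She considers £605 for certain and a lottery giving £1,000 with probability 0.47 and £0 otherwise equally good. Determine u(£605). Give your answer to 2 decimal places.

By the standard-gamble method, u(£605) is just the indifference probability on the best outcome: 0.47.

0.47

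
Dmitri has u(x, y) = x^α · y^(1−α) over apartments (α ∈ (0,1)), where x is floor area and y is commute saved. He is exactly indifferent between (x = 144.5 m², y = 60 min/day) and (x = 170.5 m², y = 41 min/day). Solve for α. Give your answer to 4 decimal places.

Indifference: 144.5^α · 60^(1−α) = 170.5^α · 41^(1−α).
Rearrange to (144.5/170.5)^α = (41/60)^(1−α) and take logs: α·-0.1654558 = (1−α)·-0.3807725.
With A = -0.1654558 and B = -0.3807725: α·A = (1−α)·B, so α = B/(A+B) = -0.3807725/-0.5462283 ≈ 0.6971.

α ≈ 0.6971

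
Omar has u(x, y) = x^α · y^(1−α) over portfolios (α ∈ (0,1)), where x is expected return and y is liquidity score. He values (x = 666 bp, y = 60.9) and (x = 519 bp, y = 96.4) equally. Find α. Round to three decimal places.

The Cobb–Douglas utilities coincide, so 666^α·60.9^(1−α) = 519^α·96.4^(1−α).
Rearrange to (666/519)^α = (96.4/60.9)^(1−α) and take logs: α·0.249386 = (1−α)·0.459273.
Thus α·(0.708659) = 0.459273, so α = 0.459273/0.708659 ≈ 0.648.

α ≈ 0.648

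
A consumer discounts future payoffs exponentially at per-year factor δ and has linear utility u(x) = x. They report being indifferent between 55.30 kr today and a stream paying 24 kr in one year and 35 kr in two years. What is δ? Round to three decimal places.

Equating present values: 55.30 = 24δ + 35δ².
That is, 35δ² + 24δ − 55.30 = 0, a quadratic in δ.
By the quadratic formula (taking the positive root), δ = (−24 + √8318.00) / 70 ≈ 0.960.

δ ≈ 0.960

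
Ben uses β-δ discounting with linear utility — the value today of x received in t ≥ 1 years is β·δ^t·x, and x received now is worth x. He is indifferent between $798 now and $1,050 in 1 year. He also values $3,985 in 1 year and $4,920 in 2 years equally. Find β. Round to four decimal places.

From the later pair, β·δ^1·3985 = β·δ^2·4920; dividing through, δ = 3985/4920 = 0.80996.
The first indifference: 798 = β·δ·1050, so β = 798/(δ·1050) = 798/(0.80996·1050) ≈ 0.9383.

β ≈ 0.9383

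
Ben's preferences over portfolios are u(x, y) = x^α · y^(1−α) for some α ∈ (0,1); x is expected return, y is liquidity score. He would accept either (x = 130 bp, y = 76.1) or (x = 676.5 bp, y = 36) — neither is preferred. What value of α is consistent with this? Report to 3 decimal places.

Indifference: 130^α · 76.1^(1−α) = 676.5^α · 36^(1−α).
Rearrange to (130/676.5)^α = (36/76.1)^(1−α) and take logs: α·-1.649398 = (1−α)·-0.748529.
Thus α·(-2.397927) = -0.748529, so α = -0.748529/-2.397927 ≈ 0.312.

α ≈ 0.312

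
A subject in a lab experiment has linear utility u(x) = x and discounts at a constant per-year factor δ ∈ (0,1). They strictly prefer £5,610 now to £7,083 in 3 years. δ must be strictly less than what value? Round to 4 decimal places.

The preference means 5610 > δ^3·7083.
So δ^3 < 5610/7083 = 0.79204; taking the cube root of both positive sides preserves the inequality.
δ < 0.79204^(1/3) = 0.9252.

δ < 0.9252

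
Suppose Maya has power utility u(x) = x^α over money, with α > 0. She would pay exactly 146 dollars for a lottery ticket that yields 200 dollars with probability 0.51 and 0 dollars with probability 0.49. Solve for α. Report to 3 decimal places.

α ≈ 2.140

EU(lottery) = 0.51·200^α + 0.49·0 = 0.51·200^α.
Setting u(146) equal to that: 146^α = 0.51·200^α ⇒ (146/200)^α = 0.51.
Taking logs: α·ln(146/200) = ln(0.51), so α = -0.673345 / -0.314711 ≈ 2.140.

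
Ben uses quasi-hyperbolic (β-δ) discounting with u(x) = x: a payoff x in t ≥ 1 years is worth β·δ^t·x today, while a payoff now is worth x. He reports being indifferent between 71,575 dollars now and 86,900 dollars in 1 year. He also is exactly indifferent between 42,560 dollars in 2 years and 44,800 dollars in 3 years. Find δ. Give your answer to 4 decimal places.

From the later pair, β·δ^2·42560 = β·δ^3·44800; dividing through, δ = 42560/44800 = 0.95000.

δ ≈ 0.9500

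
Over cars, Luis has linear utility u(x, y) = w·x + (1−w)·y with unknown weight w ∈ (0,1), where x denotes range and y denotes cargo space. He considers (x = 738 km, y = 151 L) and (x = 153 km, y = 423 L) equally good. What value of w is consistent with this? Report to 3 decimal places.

Equating utilities: w·738 + (1−w)·151 = w·153 + (1−w)·423.
Collecting terms: w·585 = (1−w)·272.
So w/(1−w) = 272/585 = 0.4650, giving w = 272/(585+272) = 0.317.

w = 0.317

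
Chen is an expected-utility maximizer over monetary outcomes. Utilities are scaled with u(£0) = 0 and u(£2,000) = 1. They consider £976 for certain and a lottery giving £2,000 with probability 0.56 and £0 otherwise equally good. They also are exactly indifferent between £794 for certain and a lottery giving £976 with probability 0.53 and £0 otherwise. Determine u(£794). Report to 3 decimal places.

0.297

The first gamble pins u(£976): it must equal 0.56·1 + 0.44·0 = 0.56.
Chaining: u(£794) = 0.53·0.56 + 0.47·0.00 = 0.2968.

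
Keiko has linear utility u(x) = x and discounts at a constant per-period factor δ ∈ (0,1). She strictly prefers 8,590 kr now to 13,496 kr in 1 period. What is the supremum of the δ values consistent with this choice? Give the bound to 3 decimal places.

Under u(x) = x this choice says 8590 > δ·13496.
So δ < 8590/13496 = 0.63648.

δ < 0.636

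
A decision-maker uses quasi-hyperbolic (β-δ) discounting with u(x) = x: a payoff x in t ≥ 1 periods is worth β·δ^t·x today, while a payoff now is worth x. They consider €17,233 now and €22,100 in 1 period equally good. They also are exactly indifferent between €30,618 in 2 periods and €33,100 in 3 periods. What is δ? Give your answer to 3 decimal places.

δ ≈ 0.925

From the later pair, β·δ^2·30618 = β·δ^3·33100; dividing through, δ = 30618/33100 = 0.92502.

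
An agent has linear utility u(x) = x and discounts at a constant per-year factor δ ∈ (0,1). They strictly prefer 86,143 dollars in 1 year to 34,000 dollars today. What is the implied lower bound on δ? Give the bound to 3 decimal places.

The preference means 34000 < δ·86143.
So δ > 34000/86143 = 0.39469.

δ > 0.395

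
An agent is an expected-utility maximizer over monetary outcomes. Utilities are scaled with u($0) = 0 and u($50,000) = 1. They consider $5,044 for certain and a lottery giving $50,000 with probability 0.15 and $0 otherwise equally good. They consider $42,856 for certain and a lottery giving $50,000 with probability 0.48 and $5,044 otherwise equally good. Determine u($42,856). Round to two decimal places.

0.56

The first gamble pins u($5,044): it must equal 0.15·1 + 0.85·0 = 0.15.
Chaining: u($42,856) = 0.48·1.00 + 0.52·0.15 = 0.5580.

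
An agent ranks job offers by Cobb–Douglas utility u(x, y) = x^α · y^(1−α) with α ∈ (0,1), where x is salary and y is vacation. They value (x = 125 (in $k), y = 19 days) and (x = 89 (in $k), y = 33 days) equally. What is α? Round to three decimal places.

α ≈ 0.619

The Cobb–Douglas utilities coincide, so 125^α·19^(1−α) = 89^α·33^(1−α).
(125/89)^α = (33/19)^(1−α); take logs: α·ln(125/89) = (1−α)·ln(33/19), i.e. α·0.339677 = (1−α)·0.552069.
So α/(1−α) = (0.552069)/(0.339677) = 1.625276, and α = 1.625276/2.625276 ≈ 0.619.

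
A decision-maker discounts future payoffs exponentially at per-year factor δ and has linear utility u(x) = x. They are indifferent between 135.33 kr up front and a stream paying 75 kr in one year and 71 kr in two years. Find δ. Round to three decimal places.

The stream is worth 75δ + 71δ² today, so 75δ + 71δ² = 135.33.
That is, 71δ² + 75δ − 135.33 = 0, a quadratic in δ.
δ = (−75 + √(75² + 4·71·135.33)) / (2·71) = (−75 + √44058.72) / 142 ≈ 0.950.

δ ≈ 0.950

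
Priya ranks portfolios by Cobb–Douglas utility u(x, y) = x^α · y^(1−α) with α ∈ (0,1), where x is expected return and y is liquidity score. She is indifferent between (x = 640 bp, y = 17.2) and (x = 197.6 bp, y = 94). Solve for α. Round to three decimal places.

Set the two utilities equal: 640^α·17.2^(1−α) = 197.6^α·94^(1−α).
Taking logs: α·ln 640 + (1−α)·ln 17.2 = α·ln 197.6 + (1−α)·ln 94, i.e. α·1.175223 = (1−α)·1.698385.
Thus α·(2.873608) = 1.698385, so α = 1.698385/2.873608 ≈ 0.591.

α ≈ 0.591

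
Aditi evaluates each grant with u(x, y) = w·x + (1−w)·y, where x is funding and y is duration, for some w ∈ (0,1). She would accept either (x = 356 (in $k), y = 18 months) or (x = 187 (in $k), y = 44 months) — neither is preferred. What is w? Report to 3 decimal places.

w = 0.133

Indifference: w·356 + (1−w)·18 = w·187 + (1−w)·44.
Rearranging, 169·w − 26·(1−w) = 0.
Hence w = 26/(169+26) = 26/195 = 0.133.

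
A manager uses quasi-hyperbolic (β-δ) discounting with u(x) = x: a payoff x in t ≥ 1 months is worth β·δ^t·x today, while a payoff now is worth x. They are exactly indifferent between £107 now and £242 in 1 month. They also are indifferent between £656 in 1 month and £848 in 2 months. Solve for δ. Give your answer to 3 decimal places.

Both payoffs in the second observation are in the future, so β drops out: δ^1·656 = δ^2·848 ⇒ δ = 656/848 = 0.77358.

δ ≈ 0.774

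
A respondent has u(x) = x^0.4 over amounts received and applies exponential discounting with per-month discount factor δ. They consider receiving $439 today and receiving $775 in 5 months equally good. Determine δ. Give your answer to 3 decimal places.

Equating discounted utilities: u(439) = δ^5·u(775) ⇒ δ^5 = u(439)/u(775).
Since u(x) = x^0.4, δ^5 = (439/775)^0.4 = 0.56645^0.4 = 0.79665.
Hence δ = (0.79665)^(1/5) = 0.95555.

δ ≈ 0.956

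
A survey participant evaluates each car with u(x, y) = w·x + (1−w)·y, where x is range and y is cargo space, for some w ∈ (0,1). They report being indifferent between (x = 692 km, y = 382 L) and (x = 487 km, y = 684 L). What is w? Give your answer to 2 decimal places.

w = 0.60

Indifference: w·692 + (1−w)·382 = w·487 + (1−w)·684.
Rearranging, 205·w − 302·(1−w) = 0.
Hence w = 302/(205+302) = 302/507 = 0.60.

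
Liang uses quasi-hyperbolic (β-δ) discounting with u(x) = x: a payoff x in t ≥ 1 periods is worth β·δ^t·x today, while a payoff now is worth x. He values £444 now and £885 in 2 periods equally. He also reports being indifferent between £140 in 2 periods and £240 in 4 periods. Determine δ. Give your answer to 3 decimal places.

Both payoffs in the second observation are in the future, so β drops out: δ^2·140 = δ^4·240 ⇒ δ^2 = 140/240 = 0.58333, so δ = 0.76376.

δ ≈ 0.764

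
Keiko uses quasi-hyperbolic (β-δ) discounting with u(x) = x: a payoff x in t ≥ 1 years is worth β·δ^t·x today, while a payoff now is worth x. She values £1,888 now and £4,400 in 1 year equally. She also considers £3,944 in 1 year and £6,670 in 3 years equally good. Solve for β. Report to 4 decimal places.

β ≈ 0.5580

The second indifference involves only future payoffs, so β cancels: β·δ^1·3944 = β·δ^3·6670, giving δ^2 = 3944/6670 = 0.59130, so δ = 0.76896.
The first indifference: 1888 = β·δ·4400, so β = 1888/(δ·4400) = 1888/(0.76896·4400) ≈ 0.5580.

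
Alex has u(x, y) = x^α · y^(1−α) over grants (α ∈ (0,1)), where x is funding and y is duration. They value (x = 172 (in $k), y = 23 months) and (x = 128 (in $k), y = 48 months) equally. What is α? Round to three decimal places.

α ≈ 0.713

The Cobb–Douglas utilities coincide, so 172^α·23^(1−α) = 128^α·48^(1−α).
Taking logs: α·ln 172 + (1−α)·ln 23 = α·ln 128 + (1−α)·ln 48, i.e. α·0.295464 = (1−α)·0.735707.
With A = 0.295464 and B = 0.735707: α·A = (1−α)·B, so α = B/(A+B) = 0.735707/1.031171 ≈ 0.713.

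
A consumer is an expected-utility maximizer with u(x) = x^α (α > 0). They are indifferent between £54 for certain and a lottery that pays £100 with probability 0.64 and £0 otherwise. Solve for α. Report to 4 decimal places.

Since u(0) = 0, the lottery's EU is 0.64·100^α.
Indifference: 54^α = 0.64·100^α, so (54/100)^α = 0.64.
Take logs: α = ln 0.64 / ln(54/100) ≈ 0.724273.

α ≈ 0.7243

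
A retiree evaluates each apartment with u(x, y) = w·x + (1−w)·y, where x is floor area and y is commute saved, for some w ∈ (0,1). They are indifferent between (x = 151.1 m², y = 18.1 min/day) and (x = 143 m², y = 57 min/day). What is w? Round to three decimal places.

w = 0.828

Indifference: w·151.1 + (1−w)·18.1 = w·143 + (1−w)·57.
Rearranging, 8.1·w − 38.9·(1−w) = 0.
Hence w = 38.9/(8.1+38.9) = 38.9/47 = 0.828.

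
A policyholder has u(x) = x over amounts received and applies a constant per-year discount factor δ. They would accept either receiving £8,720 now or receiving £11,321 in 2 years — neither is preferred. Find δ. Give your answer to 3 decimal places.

Indifference means u(8720) = δ^2 · u(11321), so δ^2 = u(8720)/u(11321).
With u(x) = x: δ^2 = 8720/11321 = 0.77025.
Taking the square root: δ = 0.77025^(1/2) ≈ 0.878.

δ ≈ 0.878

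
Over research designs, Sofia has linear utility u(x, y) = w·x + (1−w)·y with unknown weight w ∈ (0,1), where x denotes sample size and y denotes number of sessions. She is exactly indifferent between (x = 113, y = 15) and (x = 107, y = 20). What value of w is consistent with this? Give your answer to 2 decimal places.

w = 0.45

u(113,15) = u(107,20) means w·113 + (1−w)·15 = w·107 + (1−w)·20.
w·(113−107) = (1−w)·(20−15), i.e. w·6 = (1−w)·5.
So w/(1−w) = 5/6 = 0.8333, giving w = 5/(6+5) = 0.45.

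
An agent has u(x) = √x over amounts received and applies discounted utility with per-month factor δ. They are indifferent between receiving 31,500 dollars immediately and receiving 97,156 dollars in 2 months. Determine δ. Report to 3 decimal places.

δ ≈ 0.755

Indifference means u(31500) = δ^2 · u(97156), so δ^2 = u(31500)/u(97156).
With u(x) = √x: δ^2 = √31500/√97156 = √(31500/97156) = 0.56940.
Taking the square root: δ = 0.56940^(1/2) ≈ 0.755.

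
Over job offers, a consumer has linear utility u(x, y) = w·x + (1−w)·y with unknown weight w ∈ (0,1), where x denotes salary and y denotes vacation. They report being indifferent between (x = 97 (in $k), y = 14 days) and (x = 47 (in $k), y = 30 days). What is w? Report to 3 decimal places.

w = 0.242

u(97,14) = u(47,30) means w·97 + (1−w)·14 = w·47 + (1−w)·30.
w·(97−47) = (1−w)·(30−14), i.e. w·50 = (1−w)·16.
Hence w = 16/(50+16) = 16/66 = 0.242.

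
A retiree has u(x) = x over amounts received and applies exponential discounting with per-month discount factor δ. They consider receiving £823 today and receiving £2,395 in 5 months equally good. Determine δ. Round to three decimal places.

δ ≈ 0.808

Indifference means u(823) = δ^5 · u(2395), so δ^5 = u(823)/u(2395).
With u(x) = x: δ^5 = 823/2395 = 0.34363.
Hence δ = (0.34363)^(1/5) = 0.80764.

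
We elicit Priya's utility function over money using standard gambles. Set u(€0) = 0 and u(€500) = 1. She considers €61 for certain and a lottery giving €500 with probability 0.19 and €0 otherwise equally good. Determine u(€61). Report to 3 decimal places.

u(€61) equals the lottery's expected utility: 0.19·1 + 0.81·0 = 0.19.

0.190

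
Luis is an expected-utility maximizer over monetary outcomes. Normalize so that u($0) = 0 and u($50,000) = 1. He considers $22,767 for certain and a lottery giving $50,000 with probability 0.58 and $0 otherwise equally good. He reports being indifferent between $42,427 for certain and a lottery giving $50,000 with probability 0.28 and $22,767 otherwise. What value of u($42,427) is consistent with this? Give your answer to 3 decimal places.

The first gamble pins u($22,767): it must equal 0.58·1 + 0.42·0 = 0.58.
Chaining: u($42,427) = 0.28·1.00 + 0.72·0.58 = 0.6976.

0.698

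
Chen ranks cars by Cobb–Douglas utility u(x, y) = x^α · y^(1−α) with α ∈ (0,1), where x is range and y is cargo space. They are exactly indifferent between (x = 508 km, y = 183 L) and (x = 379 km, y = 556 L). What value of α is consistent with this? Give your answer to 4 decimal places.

α ≈ 0.7914

Set the two utilities equal: 508^α·183^(1−α) = 379^α·556^(1−α).
Rearrange to (508/379)^α = (556/183)^(1−α) and take logs: α·0.2929452 = (1−α)·1.1112821.
Thus α·(1.4042273) = 1.1112821, so α = 1.1112821/1.4042273 ≈ 0.7914.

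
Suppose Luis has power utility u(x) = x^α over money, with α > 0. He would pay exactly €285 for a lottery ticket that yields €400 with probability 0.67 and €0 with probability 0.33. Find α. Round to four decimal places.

Since u(0) = 0, the lottery's EU is 0.67·400^α.
Indifference: 285^α = 0.67·400^α, so (285/400)^α = 0.67.
α = ln(0.67) / ln(285/400) = -0.4004776/-0.3389754 ≈ 1.1814.

α ≈ 1.1814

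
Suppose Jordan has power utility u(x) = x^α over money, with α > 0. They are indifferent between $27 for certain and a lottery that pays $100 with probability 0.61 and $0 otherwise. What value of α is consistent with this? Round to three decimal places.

The lottery's expected utility is 0.61·u(100) + 0.39·u(0) = 0.61·100^α (since u(0) = 0 for α > 0).
Equating: 27^α = 0.61·100^α, i.e. 0.2700^α = 0.61.
Taking logs: α·ln(27/100) = ln(0.61), so α = -0.494296 / -1.309333 ≈ 0.378.

α ≈ 0.378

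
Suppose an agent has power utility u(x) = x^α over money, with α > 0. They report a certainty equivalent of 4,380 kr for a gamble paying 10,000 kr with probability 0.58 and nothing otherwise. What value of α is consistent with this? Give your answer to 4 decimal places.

α ≈ 0.6598

The lottery's expected utility is 0.58·u(10000) + 0.42·u(0) = 0.58·10000^α (since u(0) = 0 for α > 0).
Indifference: 4380^α = 0.58·10000^α, so (4380/10000)^α = 0.58.
Taking logs: α·ln(4380/10000) = ln(0.58), so α = -0.5447272 / -0.8255364 ≈ 0.6598.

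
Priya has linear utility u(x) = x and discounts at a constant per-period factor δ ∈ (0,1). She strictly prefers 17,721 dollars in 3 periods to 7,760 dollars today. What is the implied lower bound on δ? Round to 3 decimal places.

Under u(x) = x this choice says 7760 < δ^3·17721.
Hence δ^3 > 7760/17721 = 0.43790, and x ↦ x^(1/3) is increasing on (0,∞).
δ > (7760/17721)^(1/3) ≈ 0.759.

δ > 0.759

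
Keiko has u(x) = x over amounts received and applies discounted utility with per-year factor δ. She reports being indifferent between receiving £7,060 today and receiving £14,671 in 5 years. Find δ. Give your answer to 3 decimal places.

The payoff in 5 years is discounted by δ^5, so u(7060) = δ^5·u(14671) and δ^5 = u(7060)/u(14671).
With u(x) = x: δ^5 = 7060/14671 = 0.48122.
Taking the 5th root: δ = 0.48122^(1/5) ≈ 0.864.

δ ≈ 0.864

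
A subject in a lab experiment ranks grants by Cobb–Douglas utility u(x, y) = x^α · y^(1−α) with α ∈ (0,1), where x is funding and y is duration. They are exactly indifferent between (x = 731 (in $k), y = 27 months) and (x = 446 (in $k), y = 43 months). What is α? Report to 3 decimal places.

Set the two utilities equal: 731^α·27^(1−α) = 446^α·43^(1−α).
Rearrange to (731/446)^α = (43/27)^(1−α) and take logs: α·0.494095 = (1−α)·0.465363.
Thus α·(0.959458) = 0.465363, so α = 0.465363/0.959458 ≈ 0.485.

α ≈ 0.485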